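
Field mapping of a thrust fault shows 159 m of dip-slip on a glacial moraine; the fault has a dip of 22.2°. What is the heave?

heave = dip-slip × cos(dip) = 159 m × cos(22.2°) = 147 m

147 m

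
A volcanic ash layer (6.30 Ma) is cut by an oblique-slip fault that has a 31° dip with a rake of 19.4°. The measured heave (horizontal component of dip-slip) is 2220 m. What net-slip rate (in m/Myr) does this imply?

dip-slip = heave / cos(dip) = 2220 / cos(31°) = 2590 m
net slip = dip-slip / sin(rake) = 2590 / sin(19.4°) = 7797 m
rate = 7797 m / 6.30 Ma = 0.00124 m/yr = 1240 m/Myr

1240 m/Myr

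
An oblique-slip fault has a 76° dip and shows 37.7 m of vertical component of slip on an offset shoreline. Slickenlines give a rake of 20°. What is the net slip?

dip-slip = throw / sin(dip) = 37.7 / sin(76°) = 38.85 m
net slip = dip-slip / sin(rake) = 38.85 / sin(20°) = 114 m

114 m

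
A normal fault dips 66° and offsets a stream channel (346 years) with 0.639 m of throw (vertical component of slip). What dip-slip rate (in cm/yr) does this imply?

0.202 cm/yr

dip-slip = throw / sin(dip) = 0.639 m / sin(66°) = 0.6995 m
rate = 0.6995 m / 346 years = 0.00202 m/yr = 0.202 cm/yr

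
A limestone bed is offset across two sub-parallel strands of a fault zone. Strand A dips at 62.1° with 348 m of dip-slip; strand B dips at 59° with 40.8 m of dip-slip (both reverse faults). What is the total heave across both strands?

184 m

heave_A = 348 × cos(62.1°) = 162.8 m
heave_B = 40.8 × cos(59°) = 21.01 m
total = 162.8 + 21.01 = 184 m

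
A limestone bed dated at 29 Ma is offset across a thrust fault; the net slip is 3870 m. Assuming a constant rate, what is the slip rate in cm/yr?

rate = 3870 m / 29 Ma = 0.000133 m/yr = 0.0133 cm/yr

0.0133 cm/yr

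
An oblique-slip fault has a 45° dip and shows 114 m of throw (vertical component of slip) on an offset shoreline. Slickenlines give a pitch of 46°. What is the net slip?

224 m

dip-slip = throw / sin(dip) = 114 / sin(45°) = 161.2 m
net slip = dip-slip / sin(rake) = 161.2 / sin(46°) = 224 m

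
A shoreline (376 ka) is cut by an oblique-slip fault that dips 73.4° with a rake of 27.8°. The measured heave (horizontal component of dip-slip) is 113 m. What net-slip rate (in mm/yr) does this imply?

dip-slip = heave / cos(dip) = 113 / cos(73.4°) = 395.5 m
net slip = dip-slip / sin(rake) = 395.5 / sin(27.8°) = 848.1 m
rate = 848.1 m / 376 ka = 0.00226 m/yr = 2.26 mm/yr

2.26 mm/yr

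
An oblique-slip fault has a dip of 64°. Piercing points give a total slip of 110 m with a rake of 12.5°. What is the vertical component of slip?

21.4 m

dip-slip = net slip × sin(rake) = 110 m × sin(12.5°) = 23.81 m
throw = dip-slip × sin(dip) = 23.81 × sin(64°) = 21.4 m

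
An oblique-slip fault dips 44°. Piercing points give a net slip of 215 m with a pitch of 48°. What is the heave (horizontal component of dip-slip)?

dip-slip = net slip × sin(rake) = 215 m × sin(48°) = 159.8 m
heave = dip-slip × cos(dip) = 159.8 × cos(44°) = 115 m

115 m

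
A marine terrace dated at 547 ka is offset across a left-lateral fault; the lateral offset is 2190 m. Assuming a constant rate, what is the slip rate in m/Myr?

rate = 2190 m / 547 ka = 0.00400 m/yr = 4000 m/Myr

4000 m/Myr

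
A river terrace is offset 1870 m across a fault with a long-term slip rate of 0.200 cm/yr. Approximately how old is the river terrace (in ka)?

935 ka

age = offset / rate = 1870 m / (0.200 cm/yr) = 935000 yr = 935 ka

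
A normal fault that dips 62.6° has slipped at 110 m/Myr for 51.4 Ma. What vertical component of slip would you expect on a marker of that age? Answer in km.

5.02 km

dip-slip = rate × time = 110 m/Myr × 51.4 Ma = 5654 m
throw = dip-slip × sin(dip) = 5654 × sin(62.6°) = 5020 m = 5.02 km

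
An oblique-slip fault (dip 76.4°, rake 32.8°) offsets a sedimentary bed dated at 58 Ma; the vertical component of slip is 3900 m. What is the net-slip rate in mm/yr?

0.128 mm/yr

dip-slip = throw / sin(dip) = 3900 / sin(76.4°) = 4013 m
net slip = dip-slip / sin(rake) = 4013 / sin(32.8°) = 7407 m
rate = 7407 m / 58 Ma = 0.000128 m/yr = 0.128 mm/yr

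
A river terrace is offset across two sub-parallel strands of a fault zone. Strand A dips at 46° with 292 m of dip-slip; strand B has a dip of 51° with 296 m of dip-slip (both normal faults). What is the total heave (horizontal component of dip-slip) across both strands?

389 m

heave_A = 292 × cos(46°) = 202.8 m
heave_B = 296 × cos(51°) = 186.3 m
total = 202.8 + 186.3 = 389 m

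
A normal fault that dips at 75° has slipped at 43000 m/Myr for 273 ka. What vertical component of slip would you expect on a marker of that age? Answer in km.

11.3 km

dip-slip = rate × time = 43000 m/Myr × 273 ka = 11740 m
throw = dip-slip × sin(dip) = 11740 × sin(75°) = 11300 m = 11.3 km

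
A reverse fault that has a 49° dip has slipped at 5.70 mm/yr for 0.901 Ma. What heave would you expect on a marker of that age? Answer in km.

3.37 km

dip-slip = rate × time = 5.70 mm/yr × 0.901 Ma = 5136 m
heave = dip-slip × cos(dip) = 5136 × cos(49°) = 3370 m = 3.37 km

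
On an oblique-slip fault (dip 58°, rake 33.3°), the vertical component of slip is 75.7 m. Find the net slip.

dip-slip = throw / sin(dip) = 75.7 / sin(58°) = 89.26 m
net slip = dip-slip / sin(rake) = 89.26 / sin(33.3°) = 163 m

163 m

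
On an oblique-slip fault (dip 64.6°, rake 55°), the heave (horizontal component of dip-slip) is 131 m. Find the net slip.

dip-slip = heave / cos(dip) = 131 / cos(64.6°) = 305.4 m
net slip = dip-slip / sin(rake) = 305.4 / sin(55°) = 373 m

373 m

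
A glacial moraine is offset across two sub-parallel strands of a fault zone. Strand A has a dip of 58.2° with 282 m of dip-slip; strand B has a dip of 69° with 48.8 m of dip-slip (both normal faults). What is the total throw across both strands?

throw_A = 282 × sin(58.2°) = 239.7 m
throw_B = 48.8 × sin(69°) = 45.56 m
total = 239.7 + 45.56 = 285 m

285 m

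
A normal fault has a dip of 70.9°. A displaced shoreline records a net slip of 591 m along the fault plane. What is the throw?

558 m

throw = dip-slip × sin(dip) = 591 m × sin(70.9°) = 558 m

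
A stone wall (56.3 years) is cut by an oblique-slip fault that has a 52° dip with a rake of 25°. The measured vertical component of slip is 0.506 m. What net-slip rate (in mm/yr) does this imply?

dip-slip = throw / sin(dip) = 0.506 / sin(52°) = 0.6421 m
net slip = dip-slip / sin(rake) = 0.6421 / sin(25°) = 1.519 m
rate = 1.519 m / 56.3 years = 0.0270 m/yr = 27 mm/yr

27 mm/yr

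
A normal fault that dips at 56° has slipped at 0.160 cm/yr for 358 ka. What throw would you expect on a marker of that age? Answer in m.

dip-slip = rate × time = 0.160 cm/yr × 358 ka = 572.8 m
throw = dip-slip × sin(dip) = 572.8 × sin(56°) = 475 m

475 m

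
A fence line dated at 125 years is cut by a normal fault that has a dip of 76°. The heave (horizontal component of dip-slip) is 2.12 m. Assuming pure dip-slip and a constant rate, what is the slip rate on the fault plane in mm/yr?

70.1 mm/yr

dip-slip = heave / cos(dip) = 2.12 m / cos(76°) = 8.763 m
rate = 8.763 m / 125 years = 0.0701 m/yr = 70.1 mm/yr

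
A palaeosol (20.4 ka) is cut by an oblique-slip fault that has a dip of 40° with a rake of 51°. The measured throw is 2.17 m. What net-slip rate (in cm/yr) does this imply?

0.0213 cm/yr

dip-slip = throw / sin(dip) = 2.17 / sin(40°) = 3.376 m
net slip = dip-slip / sin(rake) = 3.376 / sin(51°) = 4.344 m
rate = 4.344 m / 20.4 ka = 0.000213 m/yr = 0.0213 cm/yr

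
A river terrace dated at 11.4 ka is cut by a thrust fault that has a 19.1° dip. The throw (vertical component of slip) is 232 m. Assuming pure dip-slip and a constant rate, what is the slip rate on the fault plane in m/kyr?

dip-slip = throw / sin(dip) = 232 m / sin(19.1°) = 709 m
rate = 709 m / 11.4 ka = 0.0622 m/yr = 62.2 m/kyr

62.2 m/kyr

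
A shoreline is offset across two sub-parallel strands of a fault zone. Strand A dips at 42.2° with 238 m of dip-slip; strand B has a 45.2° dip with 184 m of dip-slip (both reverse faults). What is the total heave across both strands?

heave_A = 238 × cos(42.2°) = 176.3 m
heave_B = 184 × cos(45.2°) = 129.7 m
total = 176.3 + 129.7 = 306 m

306 m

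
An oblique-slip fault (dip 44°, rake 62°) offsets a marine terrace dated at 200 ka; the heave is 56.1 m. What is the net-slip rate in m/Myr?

442 m/Myr

dip-slip = heave / cos(dip) = 56.1 / cos(44°) = 77.99 m
net slip = dip-slip / sin(rake) = 77.99 / sin(62°) = 88.33 m
rate = 88.33 m / 200 ka = 0.000442 m/yr = 442 m/Myr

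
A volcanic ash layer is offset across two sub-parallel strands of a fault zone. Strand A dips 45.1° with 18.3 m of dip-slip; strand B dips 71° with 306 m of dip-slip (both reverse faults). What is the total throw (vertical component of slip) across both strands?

302 m

throw_A = 18.3 × sin(45.1°) = 12.96 m
throw_B = 306 × sin(71°) = 289.3 m
total = 12.96 + 289.3 = 302 m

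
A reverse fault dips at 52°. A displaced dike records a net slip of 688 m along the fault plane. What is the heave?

heave = dip-slip × cos(dip) = 688 m × cos(52°) = 424 m

424 m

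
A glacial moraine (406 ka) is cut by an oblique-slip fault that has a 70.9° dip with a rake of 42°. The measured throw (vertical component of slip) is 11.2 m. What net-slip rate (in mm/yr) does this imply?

dip-slip = throw / sin(dip) = 11.2 / sin(70.9°) = 11.85 m
net slip = dip-slip / sin(rake) = 11.85 / sin(42°) = 17.71 m
rate = 17.71 m / 406 ka = 0.0000436 m/yr = 0.0436 mm/yr

0.0436 mm/yr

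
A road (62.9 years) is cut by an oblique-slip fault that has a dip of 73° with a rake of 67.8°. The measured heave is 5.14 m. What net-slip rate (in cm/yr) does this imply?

30.2 cm/yr

dip-slip = heave / cos(dip) = 5.14 / cos(73°) = 17.58 m
net slip = dip-slip / sin(rake) = 17.58 / sin(67.8°) = 18.99 m
rate = 18.99 m / 62.9 years = 0.302 m/yr = 30.2 cm/yr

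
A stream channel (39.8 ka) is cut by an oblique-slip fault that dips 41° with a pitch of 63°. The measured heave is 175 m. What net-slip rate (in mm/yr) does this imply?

dip-slip = heave / cos(dip) = 175 / cos(41°) = 231.9 m
net slip = dip-slip / sin(rake) = 231.9 / sin(63°) = 260.2 m
rate = 260.2 m / 39.8 ka = 0.00654 m/yr = 6.54 mm/yr

6.54 mm/yr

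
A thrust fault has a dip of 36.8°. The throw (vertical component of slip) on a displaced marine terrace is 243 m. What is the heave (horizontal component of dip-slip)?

heave = throw / tan(dip) = 243 / tan(36.8°) = 325 m

325 m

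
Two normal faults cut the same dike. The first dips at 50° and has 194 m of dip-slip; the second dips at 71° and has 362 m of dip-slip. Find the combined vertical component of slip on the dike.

491 m

throw_A = 194 × sin(50°) = 148.6 m
throw_B = 362 × sin(71°) = 342.3 m
total = 148.6 + 342.3 = 491 m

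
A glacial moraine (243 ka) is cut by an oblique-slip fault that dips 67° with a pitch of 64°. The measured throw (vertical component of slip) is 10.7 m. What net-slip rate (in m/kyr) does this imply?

dip-slip = throw / sin(dip) = 10.7 / sin(67°) = 11.62 m
net slip = dip-slip / sin(rake) = 11.62 / sin(64°) = 12.93 m
rate = 12.93 m / 243 ka = 0.0000532 m/yr = 0.0532 m/kyr

0.0532 m/kyr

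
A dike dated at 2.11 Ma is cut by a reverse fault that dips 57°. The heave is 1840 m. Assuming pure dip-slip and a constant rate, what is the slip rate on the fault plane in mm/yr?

dip-slip = heave / cos(dip) = 1840 m / cos(57°) = 3378 m
rate = 3378 m / 2.11 Ma = 0.00160 m/yr = 1.60 mm/yr

1.60 mm/yr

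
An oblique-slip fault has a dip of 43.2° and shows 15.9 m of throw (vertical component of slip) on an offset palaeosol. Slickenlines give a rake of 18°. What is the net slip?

75.2 m

dip-slip = throw / sin(dip) = 15.9 / sin(43.2°) = 23.23 m
net slip = dip-slip / sin(rake) = 23.23 / sin(18°) = 75.2 m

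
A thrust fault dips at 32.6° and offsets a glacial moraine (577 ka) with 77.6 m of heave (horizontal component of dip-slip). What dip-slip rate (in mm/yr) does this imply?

dip-slip = heave / cos(dip) = 77.6 m / cos(32.6°) = 92.11 m
rate = 92.11 m / 577 ka = 0.000160 m/yr = 0.160 mm/yr

0.160 mm/yr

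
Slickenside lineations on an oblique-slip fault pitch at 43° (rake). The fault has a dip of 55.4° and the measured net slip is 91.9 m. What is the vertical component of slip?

51.6 m

dip-slip = net slip × sin(rake) = 91.9 m × sin(43°) = 62.68 m
throw = dip-slip × sin(dip) = 62.68 × sin(55.4°) = 51.6 m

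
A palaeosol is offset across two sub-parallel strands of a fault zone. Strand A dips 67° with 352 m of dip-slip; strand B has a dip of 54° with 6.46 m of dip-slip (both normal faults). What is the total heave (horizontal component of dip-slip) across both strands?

heave_A = 352 × cos(67°) = 137.5 m
heave_B = 6.46 × cos(54°) = 3.797 m
total = 137.5 + 3.797 = 141 m

141 m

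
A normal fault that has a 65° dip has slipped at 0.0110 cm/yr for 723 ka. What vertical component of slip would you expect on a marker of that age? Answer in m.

dip-slip = rate × time = 0.0110 cm/yr × 723 ka = 79.53 m
throw = dip-slip × sin(dip) = 79.53 × sin(65°) = 72.1 m

72.1 m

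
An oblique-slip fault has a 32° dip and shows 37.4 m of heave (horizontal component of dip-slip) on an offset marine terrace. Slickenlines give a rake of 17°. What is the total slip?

151 m

dip-slip = heave / cos(dip) = 37.4 / cos(32°) = 44.10 m
net slip = dip-slip / sin(rake) = 44.10 / sin(17°) = 151 m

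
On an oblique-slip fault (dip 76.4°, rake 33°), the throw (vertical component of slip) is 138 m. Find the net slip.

261 m

dip-slip = throw / sin(dip) = 138 / sin(76.4°) = 142 m
net slip = dip-slip / sin(rake) = 142 / sin(33°) = 261 m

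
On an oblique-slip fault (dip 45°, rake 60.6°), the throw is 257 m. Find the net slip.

417 m

dip-slip = throw / sin(dip) = 257 / sin(45°) = 363.5 m
net slip = dip-slip / sin(rake) = 363.5 / sin(60.6°) = 417 m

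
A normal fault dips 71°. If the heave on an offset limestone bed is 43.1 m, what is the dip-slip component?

132 m

dip-slip = heave / cos(dip) = 43.1 / cos(71°) = 132 m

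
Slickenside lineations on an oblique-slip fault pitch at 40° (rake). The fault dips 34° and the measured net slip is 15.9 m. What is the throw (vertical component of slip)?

5.72 m

dip-slip = net slip × sin(rake) = 15.9 m × sin(40°) = 10.22 m
throw = dip-slip × sin(dip) = 10.22 × sin(34°) = 5.72 m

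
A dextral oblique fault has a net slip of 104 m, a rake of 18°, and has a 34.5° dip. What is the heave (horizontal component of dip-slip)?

26.5 m

dip-slip = net slip × sin(rake) = 104 m × sin(18°) = 32.14 m
heave = dip-slip × cos(dip) = 32.14 × cos(34.5°) = 26.5 m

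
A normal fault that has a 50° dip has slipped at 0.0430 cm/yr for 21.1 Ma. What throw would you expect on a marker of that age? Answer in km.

6.95 km

dip-slip = rate × time = 0.0430 cm/yr × 21.1 Ma = 9073 m
throw = dip-slip × sin(dip) = 9073 × sin(50°) = 6950 m = 6.95 km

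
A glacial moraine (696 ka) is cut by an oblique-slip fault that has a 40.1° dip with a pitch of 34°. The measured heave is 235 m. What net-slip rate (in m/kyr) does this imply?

0.789 m/kyr

dip-slip = heave / cos(dip) = 235 / cos(40.1°) = 307.2 m
net slip = dip-slip / sin(rake) = 307.2 / sin(34°) = 549.4 m
rate = 549.4 m / 696 ka = 0.000789 m/yr = 0.789 m/kyr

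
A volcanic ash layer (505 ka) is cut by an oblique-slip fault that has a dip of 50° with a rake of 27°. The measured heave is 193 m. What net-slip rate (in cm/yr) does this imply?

0.131 cm/yr

dip-slip = heave / cos(dip) = 193 / cos(50°) = 300.3 m
net slip = dip-slip / sin(rake) = 300.3 / sin(27°) = 661.4 m
rate = 661.4 m / 505 ka = 0.00131 m/yr = 0.131 cm/yr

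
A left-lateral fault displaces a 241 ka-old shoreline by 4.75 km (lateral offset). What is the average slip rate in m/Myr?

rate = 4.75 km / 241 ka = 0.0197 m/yr = 19700 m/Myr

19700 m/Myr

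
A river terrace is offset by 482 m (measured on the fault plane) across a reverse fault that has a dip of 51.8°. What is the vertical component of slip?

379 m

throw = dip-slip × sin(dip) = 482 m × sin(51.8°) = 379 m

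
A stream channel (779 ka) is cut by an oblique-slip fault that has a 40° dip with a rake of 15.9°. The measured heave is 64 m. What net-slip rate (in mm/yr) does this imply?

dip-slip = heave / cos(dip) = 64 / cos(40°) = 83.55 m
net slip = dip-slip / sin(rake) = 83.55 / sin(15.9°) = 305 m
rate = 305 m / 779 ka = 0.000391 m/yr = 0.391 mm/yr

0.391 mm/yr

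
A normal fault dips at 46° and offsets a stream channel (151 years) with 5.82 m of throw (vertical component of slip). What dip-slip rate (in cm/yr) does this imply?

5.36 cm/yr

dip-slip = throw / sin(dip) = 5.82 m / sin(46°) = 8.091 m
rate = 8.091 m / 151 years = 0.0536 m/yr = 5.36 cm/yr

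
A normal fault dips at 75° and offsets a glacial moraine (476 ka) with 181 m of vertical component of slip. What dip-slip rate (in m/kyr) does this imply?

dip-slip = throw / sin(dip) = 181 m / sin(75°) = 187.4 m
rate = 187.4 m / 476 ka = 0.000394 m/yr = 0.394 m/kyr

0.394 m/kyr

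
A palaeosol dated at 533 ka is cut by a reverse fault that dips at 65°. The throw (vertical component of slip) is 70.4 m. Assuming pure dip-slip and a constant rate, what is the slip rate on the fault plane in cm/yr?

dip-slip = throw / sin(dip) = 70.4 m / sin(65°) = 77.68 m
rate = 77.68 m / 533 ka = 0.000146 m/yr = 0.0146 cm/yr

0.0146 cm/yr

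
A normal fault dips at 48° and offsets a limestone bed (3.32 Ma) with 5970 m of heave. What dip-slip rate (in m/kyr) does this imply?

2.69 m/kyr

dip-slip = heave / cos(dip) = 5970 m / cos(48°) = 8922 m
rate = 8922 m / 3.32 Ma = 0.00269 m/yr = 2.69 m/kyr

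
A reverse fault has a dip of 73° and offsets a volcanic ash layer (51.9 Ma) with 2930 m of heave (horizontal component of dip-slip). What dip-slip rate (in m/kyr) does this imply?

0.193 m/kyr

dip-slip = heave / cos(dip) = 2930 m / cos(73°) = 10020 m
rate = 10020 m / 51.9 Ma = 0.000193 m/yr = 0.193 m/kyr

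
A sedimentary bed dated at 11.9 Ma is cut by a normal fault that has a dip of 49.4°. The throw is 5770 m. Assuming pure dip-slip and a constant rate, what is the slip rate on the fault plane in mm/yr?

dip-slip = throw / sin(dip) = 5770 m / sin(49.4°) = 7599 m
rate = 7599 m / 11.9 Ma = 0.000639 m/yr = 0.639 mm/yr

0.639 mm/yr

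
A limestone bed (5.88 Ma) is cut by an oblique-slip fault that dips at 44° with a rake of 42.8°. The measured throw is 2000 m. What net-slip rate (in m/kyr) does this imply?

dip-slip = throw / sin(dip) = 2000 / sin(44°) = 2879 m
net slip = dip-slip / sin(rake) = 2879 / sin(42.8°) = 4237 m
rate = 4237 m / 5.88 Ma = 0.000721 m/yr = 0.721 m/kyr

0.721 m/kyr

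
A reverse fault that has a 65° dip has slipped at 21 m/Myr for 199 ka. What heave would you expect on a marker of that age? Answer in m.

dip-slip = rate × time = 21 m/Myr × 199 ka = 4.179 m
heave = dip-slip × cos(dip) = 4.179 × cos(65°) = 1.77 m

1.77 m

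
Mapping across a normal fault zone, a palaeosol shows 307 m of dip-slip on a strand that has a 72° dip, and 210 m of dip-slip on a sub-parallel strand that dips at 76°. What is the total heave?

heave_A = 307 × cos(72°) = 94.87 m
heave_B = 210 × cos(76°) = 50.80 m
total = 94.87 + 50.80 = 146 m

146 m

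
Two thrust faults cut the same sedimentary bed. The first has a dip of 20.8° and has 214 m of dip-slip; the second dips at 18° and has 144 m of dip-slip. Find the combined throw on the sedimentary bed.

throw_A = 214 × sin(20.8°) = 75.99 m
throw_B = 144 × sin(18°) = 44.50 m
total = 75.99 + 44.50 = 120 m

120 m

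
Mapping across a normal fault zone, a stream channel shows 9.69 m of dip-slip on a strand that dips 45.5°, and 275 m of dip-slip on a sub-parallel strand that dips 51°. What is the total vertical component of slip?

throw_A = 9.69 × sin(45.5°) = 6.911 m
throw_B = 275 × sin(51°) = 213.7 m
total = 6.911 + 213.7 = 221 m

221 m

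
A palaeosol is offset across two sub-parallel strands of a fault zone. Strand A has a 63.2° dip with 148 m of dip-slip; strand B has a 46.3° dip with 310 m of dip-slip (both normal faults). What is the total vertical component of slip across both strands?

throw_A = 148 × sin(63.2°) = 132.1 m
throw_B = 310 × sin(46.3°) = 224.1 m
total = 132.1 + 224.1 = 356 m

356 m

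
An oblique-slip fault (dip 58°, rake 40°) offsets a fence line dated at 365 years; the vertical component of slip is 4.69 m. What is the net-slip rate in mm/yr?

23.6 mm/yr

dip-slip = throw / sin(dip) = 4.69 / sin(58°) = 5.530 m
net slip = dip-slip / sin(rake) = 5.530 / sin(40°) = 8.604 m
rate = 8.604 m / 365 years = 0.0236 m/yr = 23.6 mm/yr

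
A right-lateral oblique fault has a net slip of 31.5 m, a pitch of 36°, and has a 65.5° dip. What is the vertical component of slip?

16.8 m

dip-slip = net slip × sin(rake) = 31.5 m × sin(36°) = 18.52 m
throw = dip-slip × sin(dip) = 18.52 × sin(65.5°) = 16.8 m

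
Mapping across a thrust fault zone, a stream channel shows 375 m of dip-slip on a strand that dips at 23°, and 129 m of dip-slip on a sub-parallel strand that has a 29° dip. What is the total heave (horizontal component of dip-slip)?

heave_A = 375 × cos(23°) = 345.2 m
heave_B = 129 × cos(29°) = 112.8 m
total = 345.2 + 112.8 = 458 m

458 m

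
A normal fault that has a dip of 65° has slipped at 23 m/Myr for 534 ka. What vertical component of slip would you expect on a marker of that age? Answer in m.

11.1 m

dip-slip = rate × time = 23 m/Myr × 534 ka = 12.28 m
throw = dip-slip × sin(dip) = 12.28 × sin(65°) = 11.1 m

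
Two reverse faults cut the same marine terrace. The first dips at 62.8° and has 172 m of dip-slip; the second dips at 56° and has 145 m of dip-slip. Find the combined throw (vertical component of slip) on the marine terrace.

throw_A = 172 × sin(62.8°) = 153 m
throw_B = 145 × sin(56°) = 120.2 m
total = 153 + 120.2 = 273 m

273 m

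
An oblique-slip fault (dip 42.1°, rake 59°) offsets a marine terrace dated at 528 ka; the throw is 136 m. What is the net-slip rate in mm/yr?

0.448 mm/yr

dip-slip = throw / sin(dip) = 136 / sin(42.1°) = 202.9 m
net slip = dip-slip / sin(rake) = 202.9 / sin(59°) = 236.7 m
rate = 236.7 m / 528 ka = 0.000448 m/yr = 0.448 mm/yr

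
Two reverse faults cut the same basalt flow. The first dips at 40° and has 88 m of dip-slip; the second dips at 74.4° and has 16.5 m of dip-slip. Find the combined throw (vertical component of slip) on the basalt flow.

72.5 m

throw_A = 88 × sin(40°) = 56.57 m
throw_B = 16.5 × sin(74.4°) = 15.89 m
total = 56.57 + 15.89 = 72.5 m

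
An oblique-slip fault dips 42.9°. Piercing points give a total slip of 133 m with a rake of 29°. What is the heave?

dip-slip = net slip × sin(rake) = 133 m × sin(29°) = 64.48 m
heave = dip-slip × cos(dip) = 64.48 × cos(42.9°) = 47.2 m

47.2 m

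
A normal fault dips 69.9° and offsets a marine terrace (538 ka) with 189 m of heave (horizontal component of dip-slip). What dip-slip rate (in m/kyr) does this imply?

dip-slip = heave / cos(dip) = 189 m / cos(69.9°) = 550 m
rate = 550 m / 538 ka = 0.00102 m/yr = 1.02 m/kyr

1.02 m/kyr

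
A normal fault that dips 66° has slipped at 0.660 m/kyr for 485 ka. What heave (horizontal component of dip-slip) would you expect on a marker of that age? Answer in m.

130 m

dip-slip = rate × time = 0.660 m/kyr × 485 ka = 320.1 m
heave = dip-slip × cos(dip) = 320.1 × cos(66°) = 130 m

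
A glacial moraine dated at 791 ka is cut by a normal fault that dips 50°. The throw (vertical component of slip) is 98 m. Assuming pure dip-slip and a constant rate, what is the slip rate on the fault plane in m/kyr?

dip-slip = throw / sin(dip) = 98 m / sin(50°) = 127.9 m
rate = 127.9 m / 791 ka = 0.000162 m/yr = 0.162 m/kyr

0.162 m/kyr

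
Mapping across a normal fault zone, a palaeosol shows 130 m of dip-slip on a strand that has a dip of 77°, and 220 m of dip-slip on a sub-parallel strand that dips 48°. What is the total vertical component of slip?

throw_A = 130 × sin(77°) = 126.7 m
throw_B = 220 × sin(48°) = 163.5 m
total = 126.7 + 163.5 = 290 m

290 m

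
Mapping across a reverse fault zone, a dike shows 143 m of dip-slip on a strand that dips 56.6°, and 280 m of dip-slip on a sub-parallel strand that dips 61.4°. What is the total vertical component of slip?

365 m

throw_A = 143 × sin(56.6°) = 119.4 m
throw_B = 280 × sin(61.4°) = 245.8 m
total = 119.4 + 245.8 = 365 m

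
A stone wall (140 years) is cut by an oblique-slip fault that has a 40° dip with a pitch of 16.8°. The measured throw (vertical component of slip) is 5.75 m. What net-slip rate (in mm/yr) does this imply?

dip-slip = throw / sin(dip) = 5.75 / sin(40°) = 8.945 m
net slip = dip-slip / sin(rake) = 8.945 / sin(16.8°) = 30.95 m
rate = 30.95 m / 140 years = 0.221 m/yr = 221 mm/yr

221 mm/yr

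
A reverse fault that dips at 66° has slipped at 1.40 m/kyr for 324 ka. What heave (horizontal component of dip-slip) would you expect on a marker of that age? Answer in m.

dip-slip = rate × time = 1.40 m/kyr × 324 ka = 453.6 m
heave = dip-slip × cos(dip) = 453.6 × cos(66°) = 184 m

184 m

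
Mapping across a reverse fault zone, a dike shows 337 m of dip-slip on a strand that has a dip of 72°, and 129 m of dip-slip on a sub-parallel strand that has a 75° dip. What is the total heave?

138 m

heave_A = 337 × cos(72°) = 104.1 m
heave_B = 129 × cos(75°) = 33.39 m
total = 104.1 + 33.39 = 138 m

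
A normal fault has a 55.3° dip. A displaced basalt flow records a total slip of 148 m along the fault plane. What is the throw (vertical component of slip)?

122 m

throw = dip-slip × sin(dip) = 148 m × sin(55.3°) = 122 m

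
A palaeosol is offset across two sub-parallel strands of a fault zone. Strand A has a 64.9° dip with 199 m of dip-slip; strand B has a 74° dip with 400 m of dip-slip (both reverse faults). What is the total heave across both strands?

195 m

heave_A = 199 × cos(64.9°) = 84.42 m
heave_B = 400 × cos(74°) = 110.3 m
total = 84.42 + 110.3 = 195 m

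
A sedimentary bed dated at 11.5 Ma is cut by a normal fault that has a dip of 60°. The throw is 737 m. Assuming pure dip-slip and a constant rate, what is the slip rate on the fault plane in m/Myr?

74 m/Myr

dip-slip = throw / sin(dip) = 737 m / sin(60°) = 851 m
rate = 851 m / 11.5 Ma = 0.0000740 m/yr = 74 m/Myr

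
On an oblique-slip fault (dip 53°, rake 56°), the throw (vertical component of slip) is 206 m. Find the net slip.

dip-slip = throw / sin(dip) = 206 / sin(53°) = 257.9 m
net slip = dip-slip / sin(rake) = 257.9 / sin(56°) = 311 m

311 m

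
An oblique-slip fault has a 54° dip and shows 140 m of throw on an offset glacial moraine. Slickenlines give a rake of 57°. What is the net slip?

206 m

dip-slip = throw / sin(dip) = 140 / sin(54°) = 173 m
net slip = dip-slip / sin(rake) = 173 / sin(57°) = 206 m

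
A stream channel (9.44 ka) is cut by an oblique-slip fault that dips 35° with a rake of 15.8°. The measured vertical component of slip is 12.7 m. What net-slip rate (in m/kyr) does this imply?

dip-slip = throw / sin(dip) = 12.7 / sin(35°) = 22.14 m
net slip = dip-slip / sin(rake) = 22.14 / sin(15.8°) = 81.32 m
rate = 81.32 m / 9.44 ka = 0.00861 m/yr = 8.61 m/kyr

8.61 m/kyr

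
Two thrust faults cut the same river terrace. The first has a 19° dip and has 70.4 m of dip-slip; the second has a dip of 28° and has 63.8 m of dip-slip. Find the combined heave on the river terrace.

123 m

heave_A = 70.4 × cos(19°) = 66.56 m
heave_B = 63.8 × cos(28°) = 56.33 m
total = 66.56 + 56.33 = 123 m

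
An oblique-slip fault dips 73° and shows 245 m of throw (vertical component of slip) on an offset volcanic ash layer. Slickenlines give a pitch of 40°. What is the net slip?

399 m

dip-slip = throw / sin(dip) = 245 / sin(73°) = 256.2 m
net slip = dip-slip / sin(rake) = 256.2 / sin(40°) = 399 m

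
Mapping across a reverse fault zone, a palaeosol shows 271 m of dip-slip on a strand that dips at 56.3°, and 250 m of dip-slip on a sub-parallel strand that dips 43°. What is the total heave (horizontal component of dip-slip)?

heave_A = 271 × cos(56.3°) = 150.4 m
heave_B = 250 × cos(43°) = 182.8 m
total = 150.4 + 182.8 = 333 m

333 m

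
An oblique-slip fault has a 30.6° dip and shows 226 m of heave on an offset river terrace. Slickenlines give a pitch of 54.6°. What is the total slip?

dip-slip = heave / cos(dip) = 226 / cos(30.6°) = 262.6 m
net slip = dip-slip / sin(rake) = 262.6 / sin(54.6°) = 322 m

322 m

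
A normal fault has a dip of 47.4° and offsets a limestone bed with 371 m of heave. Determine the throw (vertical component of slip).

403 m

throw = heave × tan(dip) = 371 × tan(47.4°) = 403 m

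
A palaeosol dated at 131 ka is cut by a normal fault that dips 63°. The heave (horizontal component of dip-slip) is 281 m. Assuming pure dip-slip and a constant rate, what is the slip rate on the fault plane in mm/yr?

dip-slip = heave / cos(dip) = 281 m / cos(63°) = 619 m
rate = 619 m / 131 ka = 0.00472 m/yr = 4.72 mm/yr

4.72 mm/yr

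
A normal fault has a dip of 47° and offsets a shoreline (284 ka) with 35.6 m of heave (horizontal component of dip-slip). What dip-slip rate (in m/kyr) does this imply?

0.184 m/kyr

dip-slip = heave / cos(dip) = 35.6 m / cos(47°) = 52.20 m
rate = 52.20 m / 284 ka = 0.000184 m/yr = 0.184 m/kyr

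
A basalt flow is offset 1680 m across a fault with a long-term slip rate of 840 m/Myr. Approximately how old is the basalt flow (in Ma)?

2 Ma

age = offset / rate = 1680 m / (840 m/Myr) = 2e+06 yr = 2 Ma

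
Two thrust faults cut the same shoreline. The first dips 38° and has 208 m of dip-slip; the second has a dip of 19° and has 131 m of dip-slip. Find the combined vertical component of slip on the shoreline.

throw_A = 208 × sin(38°) = 128.1 m
throw_B = 131 × sin(19°) = 42.65 m
total = 128.1 + 42.65 = 171 m

171 m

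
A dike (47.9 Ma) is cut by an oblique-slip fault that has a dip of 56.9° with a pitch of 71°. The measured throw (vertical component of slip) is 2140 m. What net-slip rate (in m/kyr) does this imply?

dip-slip = throw / sin(dip) = 2140 / sin(56.9°) = 2555 m
net slip = dip-slip / sin(rake) = 2555 / sin(71°) = 2702 m
rate = 2702 m / 47.9 Ma = 0.0000564 m/yr = 0.0564 m/kyr

0.0564 m/kyr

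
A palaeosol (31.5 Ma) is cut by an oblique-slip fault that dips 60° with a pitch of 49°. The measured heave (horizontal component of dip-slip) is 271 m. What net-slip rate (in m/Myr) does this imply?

dip-slip = heave / cos(dip) = 271 / cos(60°) = 542 m
net slip = dip-slip / sin(rake) = 542 / sin(49°) = 718.2 m
rate = 718.2 m / 31.5 Ma = 0.0000228 m/yr = 22.8 m/Myr

22.8 m/Myr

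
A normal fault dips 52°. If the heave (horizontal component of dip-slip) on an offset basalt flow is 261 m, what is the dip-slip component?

dip-slip = heave / cos(dip) = 261 / cos(52°) = 424 m

424 m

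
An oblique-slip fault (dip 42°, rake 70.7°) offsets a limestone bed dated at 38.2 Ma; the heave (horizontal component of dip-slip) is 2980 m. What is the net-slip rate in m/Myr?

dip-slip = heave / cos(dip) = 2980 / cos(42°) = 4010 m
net slip = dip-slip / sin(rake) = 4010 / sin(70.7°) = 4249 m
rate = 4249 m / 38.2 Ma = 0.000111 m/yr = 111 m/Myr

111 m/Myr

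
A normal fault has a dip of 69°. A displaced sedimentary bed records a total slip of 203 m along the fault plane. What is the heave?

heave = dip-slip × cos(dip) = 203 m × cos(69°) = 72.7 m

72.7 m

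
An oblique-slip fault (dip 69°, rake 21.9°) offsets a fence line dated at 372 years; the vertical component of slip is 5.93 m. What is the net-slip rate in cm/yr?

4.58 cm/yr

dip-slip = throw / sin(dip) = 5.93 / sin(69°) = 6.352 m
net slip = dip-slip / sin(rake) = 6.352 / sin(21.9°) = 17.03 m
rate = 17.03 m / 372 years = 0.0458 m/yr = 4.58 cm/yr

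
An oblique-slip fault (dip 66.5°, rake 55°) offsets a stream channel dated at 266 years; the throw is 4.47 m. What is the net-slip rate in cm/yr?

dip-slip = throw / sin(dip) = 4.47 / sin(66.5°) = 4.874 m
net slip = dip-slip / sin(rake) = 4.874 / sin(55°) = 5.950 m
rate = 5.950 m / 266 years = 0.0224 m/yr = 2.24 cm/yr

2.24 cm/yr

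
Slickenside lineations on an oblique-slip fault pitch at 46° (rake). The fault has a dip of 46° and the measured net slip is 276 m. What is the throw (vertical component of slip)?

143 m

dip-slip = net slip × sin(rake) = 276 m × sin(46°) = 198.5 m
throw = dip-slip × sin(dip) = 198.5 × sin(46°) = 143 m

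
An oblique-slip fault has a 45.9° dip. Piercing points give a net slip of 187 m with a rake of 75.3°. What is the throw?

dip-slip = net slip × sin(rake) = 187 m × sin(75.3°) = 180.9 m
throw = dip-slip × sin(dip) = 180.9 × sin(45.9°) = 130 m

130 m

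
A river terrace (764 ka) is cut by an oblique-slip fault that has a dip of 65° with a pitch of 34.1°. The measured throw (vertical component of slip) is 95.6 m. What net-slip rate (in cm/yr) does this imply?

dip-slip = throw / sin(dip) = 95.6 / sin(65°) = 105.5 m
net slip = dip-slip / sin(rake) = 105.5 / sin(34.1°) = 188.1 m
rate = 188.1 m / 764 ka = 0.000246 m/yr = 0.0246 cm/yr

0.0246 cm/yr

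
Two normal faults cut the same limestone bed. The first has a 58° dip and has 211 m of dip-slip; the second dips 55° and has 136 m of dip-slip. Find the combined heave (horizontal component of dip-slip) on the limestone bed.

heave_A = 211 × cos(58°) = 111.8 m
heave_B = 136 × cos(55°) = 78.01 m
total = 111.8 + 78.01 = 190 m

190 m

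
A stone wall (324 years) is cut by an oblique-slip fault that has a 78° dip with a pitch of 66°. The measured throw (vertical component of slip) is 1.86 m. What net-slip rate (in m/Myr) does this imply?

6420 m/Myr

dip-slip = throw / sin(dip) = 1.86 / sin(78°) = 1.902 m
net slip = dip-slip / sin(rake) = 1.902 / sin(66°) = 2.082 m
rate = 2.082 m / 324 years = 0.00642 m/yr = 6420 m/Myr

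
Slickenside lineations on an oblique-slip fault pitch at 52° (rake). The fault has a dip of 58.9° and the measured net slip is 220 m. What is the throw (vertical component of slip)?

148 m

dip-slip = net slip × sin(rake) = 220 m × sin(52°) = 173.4 m
throw = dip-slip × sin(dip) = 173.4 × sin(58.9°) = 148 m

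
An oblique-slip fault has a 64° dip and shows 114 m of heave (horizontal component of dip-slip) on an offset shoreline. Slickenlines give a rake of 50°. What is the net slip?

339 m

dip-slip = heave / cos(dip) = 114 / cos(64°) = 260.1 m
net slip = dip-slip / sin(rake) = 260.1 / sin(50°) = 339 m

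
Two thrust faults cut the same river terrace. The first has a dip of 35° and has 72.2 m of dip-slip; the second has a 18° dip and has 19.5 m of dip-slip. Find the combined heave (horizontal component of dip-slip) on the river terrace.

heave_A = 72.2 × cos(35°) = 59.14 m
heave_B = 19.5 × cos(18°) = 18.55 m
total = 59.14 + 18.55 = 77.7 m

77.7 m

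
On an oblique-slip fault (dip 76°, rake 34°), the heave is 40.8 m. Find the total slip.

302 m

dip-slip = heave / cos(dip) = 40.8 / cos(76°) = 168.6 m
net slip = dip-slip / sin(rake) = 168.6 / sin(34°) = 302 m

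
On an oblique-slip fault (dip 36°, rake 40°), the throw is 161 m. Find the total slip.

426 m

dip-slip = throw / sin(dip) = 161 / sin(36°) = 273.9 m
net slip = dip-slip / sin(rake) = 273.9 / sin(40°) = 426 m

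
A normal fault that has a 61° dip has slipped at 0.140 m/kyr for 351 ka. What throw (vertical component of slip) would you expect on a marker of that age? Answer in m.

dip-slip = rate × time = 0.140 m/kyr × 351 ka = 49.14 m
throw = dip-slip × sin(dip) = 49.14 × sin(61°) = 43 m

43 m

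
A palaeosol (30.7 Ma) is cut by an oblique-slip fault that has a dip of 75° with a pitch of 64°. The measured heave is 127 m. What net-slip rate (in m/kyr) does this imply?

0.0178 m/kyr

dip-slip = heave / cos(dip) = 127 / cos(75°) = 490.7 m
net slip = dip-slip / sin(rake) = 490.7 / sin(64°) = 545.9 m
rate = 545.9 m / 30.7 Ma = 0.0000178 m/yr = 0.0178 m/kyr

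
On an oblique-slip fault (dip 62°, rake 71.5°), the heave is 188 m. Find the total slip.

dip-slip = heave / cos(dip) = 188 / cos(62°) = 400.5 m
net slip = dip-slip / sin(rake) = 400.5 / sin(71.5°) = 422 m

422 m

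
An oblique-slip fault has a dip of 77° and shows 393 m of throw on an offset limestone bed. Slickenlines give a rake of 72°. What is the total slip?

dip-slip = throw / sin(dip) = 393 / sin(77°) = 403.3 m
net slip = dip-slip / sin(rake) = 403.3 / sin(72°) = 424 m

424 m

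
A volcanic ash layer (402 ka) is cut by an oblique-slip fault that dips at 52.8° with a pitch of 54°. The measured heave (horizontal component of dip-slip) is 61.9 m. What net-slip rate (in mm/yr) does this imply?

0.315 mm/yr

dip-slip = heave / cos(dip) = 61.9 / cos(52.8°) = 102.4 m
net slip = dip-slip / sin(rake) = 102.4 / sin(54°) = 126.6 m
rate = 126.6 m / 402 ka = 0.000315 m/yr = 0.315 mm/yr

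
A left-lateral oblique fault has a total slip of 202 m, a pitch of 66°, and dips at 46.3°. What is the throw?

dip-slip = net slip × sin(rake) = 202 m × sin(66°) = 184.5 m
throw = dip-slip × sin(dip) = 184.5 × sin(46.3°) = 133 m

133 m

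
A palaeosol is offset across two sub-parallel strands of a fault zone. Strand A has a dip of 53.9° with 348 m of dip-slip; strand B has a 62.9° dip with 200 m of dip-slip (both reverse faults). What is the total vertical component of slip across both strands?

throw_A = 348 × sin(53.9°) = 281.2 m
throw_B = 200 × sin(62.9°) = 178 m
total = 281.2 + 178 = 459 m

459 m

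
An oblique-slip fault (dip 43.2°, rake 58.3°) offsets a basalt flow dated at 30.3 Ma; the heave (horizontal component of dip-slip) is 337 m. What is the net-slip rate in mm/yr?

0.0179 mm/yr

dip-slip = heave / cos(dip) = 337 / cos(43.2°) = 462.3 m
net slip = dip-slip / sin(rake) = 462.3 / sin(58.3°) = 543.4 m
rate = 543.4 m / 30.3 Ma = 0.0000179 m/yr = 0.0179 mm/yr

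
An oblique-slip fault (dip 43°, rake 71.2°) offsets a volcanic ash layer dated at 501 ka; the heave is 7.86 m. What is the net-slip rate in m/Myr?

dip-slip = heave / cos(dip) = 7.86 / cos(43°) = 10.75 m
net slip = dip-slip / sin(rake) = 10.75 / sin(71.2°) = 11.35 m
rate = 11.35 m / 501 ka = 0.0000227 m/yr = 22.7 m/Myr

22.7 m/Myr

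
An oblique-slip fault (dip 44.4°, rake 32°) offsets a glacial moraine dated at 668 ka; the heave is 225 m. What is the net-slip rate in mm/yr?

0.890 mm/yr

dip-slip = heave / cos(dip) = 225 / cos(44.4°) = 314.9 m
net slip = dip-slip / sin(rake) = 314.9 / sin(32°) = 594.3 m
rate = 594.3 m / 668 ka = 0.000890 m/yr = 0.890 mm/yr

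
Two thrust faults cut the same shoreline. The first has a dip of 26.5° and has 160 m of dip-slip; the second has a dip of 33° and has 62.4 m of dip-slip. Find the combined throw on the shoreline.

throw_A = 160 × sin(26.5°) = 71.39 m
throw_B = 62.4 × sin(33°) = 33.99 m
total = 71.39 + 33.99 = 105 m

105 m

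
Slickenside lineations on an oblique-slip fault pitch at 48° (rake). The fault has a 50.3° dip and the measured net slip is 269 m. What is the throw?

dip-slip = net slip × sin(rake) = 269 m × sin(48°) = 199.9 m
throw = dip-slip × sin(dip) = 199.9 × sin(50.3°) = 154 m

154 m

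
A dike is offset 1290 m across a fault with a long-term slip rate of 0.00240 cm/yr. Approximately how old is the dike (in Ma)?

53.8 Ma

age = offset / rate = 1290 m / (0.00240 cm/yr) = 5.38e+07 yr = 53.8 Ma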